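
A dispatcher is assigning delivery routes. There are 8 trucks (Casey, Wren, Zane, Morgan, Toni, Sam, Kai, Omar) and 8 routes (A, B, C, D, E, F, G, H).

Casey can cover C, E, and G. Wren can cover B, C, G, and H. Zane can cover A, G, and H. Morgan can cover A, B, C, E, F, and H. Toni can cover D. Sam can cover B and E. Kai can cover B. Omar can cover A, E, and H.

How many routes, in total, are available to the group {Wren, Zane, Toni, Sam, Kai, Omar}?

The union of neighbours of {Wren, Zane, Toni, Sam, Kai, Omar} is {A, B, C, D, E, G, H}, which has 7 elements.
Since |N(S)| = 7 ≥ |S| = 6, Hall's condition holds for this subset.

7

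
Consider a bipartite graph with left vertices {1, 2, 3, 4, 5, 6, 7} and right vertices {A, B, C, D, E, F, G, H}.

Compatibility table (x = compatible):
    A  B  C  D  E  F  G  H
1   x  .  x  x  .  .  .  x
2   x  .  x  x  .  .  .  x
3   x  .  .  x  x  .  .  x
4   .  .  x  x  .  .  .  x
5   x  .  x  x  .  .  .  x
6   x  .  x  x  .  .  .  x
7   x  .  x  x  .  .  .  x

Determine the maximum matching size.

5

One maximum matching: 1–A, 2–H, 3–E, 4–D, 5–C.
The set {1, 2, 4, 5, 6, 7} has only 4 neighbours ({A, C, D, H}), so by Hall's theorem at most 5 of the 7 left vertices can be matched.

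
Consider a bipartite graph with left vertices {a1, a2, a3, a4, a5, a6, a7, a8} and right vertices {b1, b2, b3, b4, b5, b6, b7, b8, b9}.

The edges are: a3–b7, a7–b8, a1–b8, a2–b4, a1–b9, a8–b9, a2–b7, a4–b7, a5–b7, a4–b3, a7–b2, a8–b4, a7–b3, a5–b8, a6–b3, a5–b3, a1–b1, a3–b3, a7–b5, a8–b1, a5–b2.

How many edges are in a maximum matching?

For example, pair a1→b8, a2→b4, a3→b7, a4→b3, a5→b2, a7→b5, a8→b9.
The set {a3, a4, a6} has only 2 neighbours ({b3, b7}), so by Hall's theorem at most 7 of the 8 left vertices can be matched.

7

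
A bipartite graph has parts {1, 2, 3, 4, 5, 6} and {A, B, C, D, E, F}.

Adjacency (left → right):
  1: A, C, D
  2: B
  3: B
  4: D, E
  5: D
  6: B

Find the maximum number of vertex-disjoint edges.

4

For example, pair 1→C, 2→B, 4→E, 5→D.
The set {2, 3, 6} has only 1 neighbour ({B}), so by Hall's theorem at most 4 of the 6 left vertices can be matched.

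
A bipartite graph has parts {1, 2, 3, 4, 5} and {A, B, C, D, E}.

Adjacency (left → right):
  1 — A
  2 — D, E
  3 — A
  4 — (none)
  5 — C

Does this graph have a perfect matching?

No

The set {1, 3, 4} has only 1 neighbour ({A}), so by Hall's theorem at most 3 of the 5 left vertices can be matched.
Hence no matching covers every left vertex.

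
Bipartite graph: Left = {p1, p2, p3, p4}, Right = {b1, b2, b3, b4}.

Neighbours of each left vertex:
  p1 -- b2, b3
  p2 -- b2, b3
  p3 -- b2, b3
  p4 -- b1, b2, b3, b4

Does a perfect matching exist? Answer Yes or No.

No

The set {p1, p2, p3} has only 2 neighbours ({b2, b3}), so by Hall's theorem at most 3 of the 4 left vertices can be matched.
Hence no matching covers every left vertex.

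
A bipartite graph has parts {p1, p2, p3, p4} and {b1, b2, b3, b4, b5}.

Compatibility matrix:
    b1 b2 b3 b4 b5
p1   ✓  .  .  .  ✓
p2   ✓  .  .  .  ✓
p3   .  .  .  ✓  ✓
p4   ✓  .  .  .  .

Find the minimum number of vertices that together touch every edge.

3

{p3, b1, b5} is a vertex cover of size 3: every edge has an endpoint in this set.
No smaller cover exists because p1–b1, p2–b5, p3–b4 is a matching of size 3, and a cover must include an endpoint of each of these disjoint edges (König's theorem).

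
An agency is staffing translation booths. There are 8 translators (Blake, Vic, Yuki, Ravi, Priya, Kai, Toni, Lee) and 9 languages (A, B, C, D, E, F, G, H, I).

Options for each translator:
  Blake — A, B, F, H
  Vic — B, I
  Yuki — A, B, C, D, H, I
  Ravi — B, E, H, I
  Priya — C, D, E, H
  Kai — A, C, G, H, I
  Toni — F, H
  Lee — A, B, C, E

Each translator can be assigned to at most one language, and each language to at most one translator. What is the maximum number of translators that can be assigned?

8

A valid assignment of size 8: Blake→F, Vic→I, Yuki→A, Ravi→E, Priya→C, Kai→G, Toni→H, Lee→B.
All 8 translators are matched, so no larger matching exists.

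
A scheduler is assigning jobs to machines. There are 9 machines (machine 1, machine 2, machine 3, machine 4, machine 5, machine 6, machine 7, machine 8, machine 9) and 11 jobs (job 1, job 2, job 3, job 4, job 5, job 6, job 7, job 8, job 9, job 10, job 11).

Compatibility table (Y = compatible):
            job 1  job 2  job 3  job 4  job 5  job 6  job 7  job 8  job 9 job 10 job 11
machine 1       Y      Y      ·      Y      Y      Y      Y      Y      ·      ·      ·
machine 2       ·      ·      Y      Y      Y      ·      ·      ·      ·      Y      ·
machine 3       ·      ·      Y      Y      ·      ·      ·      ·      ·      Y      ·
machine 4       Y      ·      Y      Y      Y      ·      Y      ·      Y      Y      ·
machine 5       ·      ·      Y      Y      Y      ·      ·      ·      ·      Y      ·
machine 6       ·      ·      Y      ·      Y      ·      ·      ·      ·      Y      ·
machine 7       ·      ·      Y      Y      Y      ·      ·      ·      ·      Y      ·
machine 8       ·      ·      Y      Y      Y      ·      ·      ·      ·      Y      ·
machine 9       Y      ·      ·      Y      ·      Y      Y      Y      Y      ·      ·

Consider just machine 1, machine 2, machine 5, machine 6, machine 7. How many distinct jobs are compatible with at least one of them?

9

The union of neighbours of {machine 1, machine 2, machine 5, machine 6, machine 7} is {job 1, job 2, job 3, job 4, job 5, job 6, job 7, job 8, job 10}, which has 9 elements.
Since |N(S)| = 9 ≥ |S| = 5, Hall's condition holds for this subset.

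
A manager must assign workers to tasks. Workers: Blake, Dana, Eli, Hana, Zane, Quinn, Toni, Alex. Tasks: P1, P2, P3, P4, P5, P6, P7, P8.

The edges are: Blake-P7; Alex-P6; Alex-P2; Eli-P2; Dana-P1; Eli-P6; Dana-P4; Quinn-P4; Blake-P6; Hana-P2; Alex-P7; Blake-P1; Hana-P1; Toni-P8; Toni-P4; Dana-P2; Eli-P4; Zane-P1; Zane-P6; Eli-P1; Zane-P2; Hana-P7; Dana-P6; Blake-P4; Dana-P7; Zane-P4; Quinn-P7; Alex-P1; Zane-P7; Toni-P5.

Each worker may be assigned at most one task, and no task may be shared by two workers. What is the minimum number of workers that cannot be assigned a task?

2

One maximum matching: Blake→P6, Dana→P2, Eli→P4, Hana→P7, Zane→P1, Toni→P5.
The set {Blake, Dana, Eli, Hana, Zane, Quinn, Alex} has only 5 neighbours ({P1, P2, P4, P6, P7}), so by Hall's theorem at most 6 of the 8 workers can be matched.
That matches 6 of the 8, leaving 2 unmatched; no matching can do better.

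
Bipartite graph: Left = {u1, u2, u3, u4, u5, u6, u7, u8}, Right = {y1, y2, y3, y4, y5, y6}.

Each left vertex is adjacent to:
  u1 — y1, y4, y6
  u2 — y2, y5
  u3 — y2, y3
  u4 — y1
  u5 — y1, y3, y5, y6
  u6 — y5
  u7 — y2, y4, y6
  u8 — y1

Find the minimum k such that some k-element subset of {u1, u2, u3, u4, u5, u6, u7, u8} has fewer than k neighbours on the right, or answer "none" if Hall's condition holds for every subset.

Take S = {u4, u8}. Its neighbourhood is {y1}, so |N(S)| = 1 < |S| = 2.
No single vertex violates Hall's condition since each has at least one neighbour, so 2 is the minimum.

2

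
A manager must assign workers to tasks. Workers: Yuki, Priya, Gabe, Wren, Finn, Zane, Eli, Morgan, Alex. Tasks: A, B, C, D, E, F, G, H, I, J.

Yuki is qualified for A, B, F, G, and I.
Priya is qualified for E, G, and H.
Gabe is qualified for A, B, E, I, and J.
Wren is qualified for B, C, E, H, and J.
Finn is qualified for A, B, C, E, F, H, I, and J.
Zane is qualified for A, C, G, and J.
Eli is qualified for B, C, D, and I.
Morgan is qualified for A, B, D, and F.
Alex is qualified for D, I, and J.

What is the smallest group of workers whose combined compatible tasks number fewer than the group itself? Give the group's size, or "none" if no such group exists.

A matching saturating every worker exists, for instance Yuki→G, Priya→E, Gabe→I, Wren→H, Finn→A, Zane→C, Eli→B, Morgan→F, Alex→J.
By Hall's marriage theorem, this means |N(S)| ≥ |S| for every subset S, so no violating subset exists.

none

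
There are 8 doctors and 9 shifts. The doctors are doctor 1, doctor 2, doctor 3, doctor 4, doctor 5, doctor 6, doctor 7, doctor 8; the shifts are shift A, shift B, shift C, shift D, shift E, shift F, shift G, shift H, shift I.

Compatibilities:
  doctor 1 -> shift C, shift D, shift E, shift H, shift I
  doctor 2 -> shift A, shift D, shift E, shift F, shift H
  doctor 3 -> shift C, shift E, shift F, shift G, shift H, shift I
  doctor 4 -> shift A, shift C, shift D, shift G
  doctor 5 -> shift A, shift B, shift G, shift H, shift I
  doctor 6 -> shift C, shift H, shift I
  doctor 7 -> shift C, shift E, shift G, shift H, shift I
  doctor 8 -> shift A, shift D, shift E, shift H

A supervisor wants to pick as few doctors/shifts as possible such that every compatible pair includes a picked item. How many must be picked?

8

The 8 edges doctor 1–shift I, doctor 2–shift H, doctor 3–shift F, doctor 4–shift D, doctor 5–shift A, doctor 6–shift C, doctor 7–shift G, doctor 8–shift E form a matching, so any vertex cover needs at least 8 vertices (one per matched edge).
Conversely {doctor 1, doctor 2, doctor 3, doctor 4, doctor 5, doctor 6, doctor 7, doctor 8} meets every edge and has exactly 8 vertices, so 8 is optimal.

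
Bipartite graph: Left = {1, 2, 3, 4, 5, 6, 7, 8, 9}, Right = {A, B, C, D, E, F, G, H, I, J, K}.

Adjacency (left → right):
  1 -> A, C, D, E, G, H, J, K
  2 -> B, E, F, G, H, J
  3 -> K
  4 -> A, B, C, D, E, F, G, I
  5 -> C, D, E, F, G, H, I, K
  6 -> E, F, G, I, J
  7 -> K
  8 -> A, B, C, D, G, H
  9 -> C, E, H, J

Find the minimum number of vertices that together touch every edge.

The 8 edges 1–G, 2–H, 3–K, 4–B, 5–F, 6–J, 8–A, 9–E form a matching, so any vertex cover needs at least 8 vertices (one per matched edge).
Conversely {1, 2, 4, 5, 6, 8, 9, K} meets every edge and has exactly 8 vertices, so 8 is optimal.

8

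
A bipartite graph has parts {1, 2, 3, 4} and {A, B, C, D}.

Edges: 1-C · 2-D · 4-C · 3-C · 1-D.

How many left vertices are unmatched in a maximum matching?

A valid assignment of size 2: 1–C, 2–D.
The set {1, 2, 3, 4} has only 2 neighbours ({C, D}), so by Hall's theorem at most 2 of the 4 left vertices can be matched.
That matches 2 of the 4, leaving 2 unmatched; no matching can do better.

2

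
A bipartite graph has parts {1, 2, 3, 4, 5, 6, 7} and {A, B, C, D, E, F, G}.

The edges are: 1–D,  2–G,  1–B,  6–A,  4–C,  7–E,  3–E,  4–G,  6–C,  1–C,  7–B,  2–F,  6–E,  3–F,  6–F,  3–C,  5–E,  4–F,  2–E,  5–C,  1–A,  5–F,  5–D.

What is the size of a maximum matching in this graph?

One maximum matching: 1–C, 2–G, 3–E, 4–F, 5–D, 6–A, 7–B.
This saturates every left vertex, so 7 is the maximum.

7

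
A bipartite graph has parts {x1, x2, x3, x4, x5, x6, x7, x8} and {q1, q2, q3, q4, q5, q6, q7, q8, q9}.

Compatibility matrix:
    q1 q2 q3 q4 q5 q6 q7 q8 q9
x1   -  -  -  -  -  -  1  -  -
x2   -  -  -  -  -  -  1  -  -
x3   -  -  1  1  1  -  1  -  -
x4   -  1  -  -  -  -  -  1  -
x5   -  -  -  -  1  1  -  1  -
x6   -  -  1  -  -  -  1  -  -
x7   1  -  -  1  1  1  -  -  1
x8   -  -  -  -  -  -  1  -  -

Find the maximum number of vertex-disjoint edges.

6

A valid assignment of size 6: x1→q7, x3→q4, x4→q2, x5→q8, x6→q3, x7→q9.
The set {x1, x2, x8} has only 1 neighbour ({q7}), so by Hall's theorem at most 6 of the 8 left vertices can be matched.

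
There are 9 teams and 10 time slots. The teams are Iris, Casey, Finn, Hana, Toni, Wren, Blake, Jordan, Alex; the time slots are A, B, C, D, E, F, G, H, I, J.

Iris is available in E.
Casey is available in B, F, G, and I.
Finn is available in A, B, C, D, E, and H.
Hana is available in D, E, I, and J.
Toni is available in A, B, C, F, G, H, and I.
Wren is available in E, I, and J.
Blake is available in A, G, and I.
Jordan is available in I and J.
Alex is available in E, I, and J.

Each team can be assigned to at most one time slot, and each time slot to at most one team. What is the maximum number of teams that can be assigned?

8

A valid assignment of size 8: Iris-E, Casey-B, Finn-H, Hana-D, Toni-A, Wren-I, Blake-G, Jordan-J.
The set {Iris, Wren, Jordan, Alex} has only 3 neighbours ({E, I, J}), so by Hall's theorem at most 8 of the 9 teams can be matched.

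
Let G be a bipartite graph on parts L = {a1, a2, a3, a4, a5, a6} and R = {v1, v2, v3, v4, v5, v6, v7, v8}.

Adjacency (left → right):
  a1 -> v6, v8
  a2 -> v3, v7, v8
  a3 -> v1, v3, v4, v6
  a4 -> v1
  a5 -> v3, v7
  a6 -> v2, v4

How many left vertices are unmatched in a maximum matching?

0

A valid assignment of size 6: a1→v8, a2→v3, a3→v6, a4→v1, a5→v7, a6→v2.
This saturates every left vertex, so 6 is the maximum.
That matches 6 of the 6, leaving 0 unmatched; no matching can do better.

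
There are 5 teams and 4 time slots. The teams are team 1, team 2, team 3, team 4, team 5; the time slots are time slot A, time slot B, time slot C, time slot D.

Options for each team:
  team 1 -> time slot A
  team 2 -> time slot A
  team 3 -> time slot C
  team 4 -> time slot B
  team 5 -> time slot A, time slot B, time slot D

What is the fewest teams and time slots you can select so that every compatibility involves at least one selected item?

4

A maximum matching has 4 edges (e.g. team 1–time slot A, team 3–time slot C, team 4–time slot B, team 5–time slot D).
By König's theorem the minimum vertex cover has the same size. One such cover is {team 3, team 4, team 5, time slot A}.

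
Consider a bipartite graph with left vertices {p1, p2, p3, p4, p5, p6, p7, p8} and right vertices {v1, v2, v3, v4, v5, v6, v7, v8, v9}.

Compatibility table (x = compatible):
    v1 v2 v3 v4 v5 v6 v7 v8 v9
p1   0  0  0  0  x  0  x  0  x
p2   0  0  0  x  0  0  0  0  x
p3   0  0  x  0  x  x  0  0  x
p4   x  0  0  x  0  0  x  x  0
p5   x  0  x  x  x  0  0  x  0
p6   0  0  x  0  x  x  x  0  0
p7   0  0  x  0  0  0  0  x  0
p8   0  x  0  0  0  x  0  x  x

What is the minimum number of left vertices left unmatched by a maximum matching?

For example, pair p1→v9, p2→v4, p3→v6, p4→v1, p5→v5, p6→v7, p7→v3, p8→v2.
All 8 left vertices are matched, so no larger matching exists.
That matches 8 of the 8, leaving 0 unmatched; no matching can do better.

0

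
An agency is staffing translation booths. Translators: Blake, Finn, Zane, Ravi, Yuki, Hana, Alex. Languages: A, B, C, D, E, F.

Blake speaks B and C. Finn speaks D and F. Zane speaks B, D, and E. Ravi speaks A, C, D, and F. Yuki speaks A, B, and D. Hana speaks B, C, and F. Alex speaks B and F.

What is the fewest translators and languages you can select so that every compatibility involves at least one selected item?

The 6 edges Blake–C, Finn–F, Zane–E, Ravi–A, Yuki–D, Hana–B form a matching, so any vertex cover needs at least 6 vertices (one per matched edge).
Conversely {Zane, A, B, C, D, F} meets every edge and has exactly 6 vertices, so 6 is optimal.

6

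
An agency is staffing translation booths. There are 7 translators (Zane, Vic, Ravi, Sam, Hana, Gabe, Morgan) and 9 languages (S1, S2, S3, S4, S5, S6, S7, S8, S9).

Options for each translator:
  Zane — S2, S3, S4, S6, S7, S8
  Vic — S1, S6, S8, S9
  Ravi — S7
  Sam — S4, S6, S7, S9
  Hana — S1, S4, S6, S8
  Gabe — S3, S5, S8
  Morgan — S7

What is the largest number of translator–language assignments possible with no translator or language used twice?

A valid assignment of size 6: Zane→S2, Vic→S6, Ravi→S7, Sam→S4, Hana→S1, Gabe→S8.
The set {Ravi, Morgan} has only 1 neighbour ({S7}), so by Hall's theorem at most 6 of the 7 translators can be matched.

6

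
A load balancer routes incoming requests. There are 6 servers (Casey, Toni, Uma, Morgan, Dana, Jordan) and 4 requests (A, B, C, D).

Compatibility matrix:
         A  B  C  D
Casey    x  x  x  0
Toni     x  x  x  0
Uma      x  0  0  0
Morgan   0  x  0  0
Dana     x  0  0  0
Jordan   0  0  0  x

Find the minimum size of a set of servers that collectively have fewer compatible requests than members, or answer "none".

Take S = {Uma, Dana}. Its neighbourhood is {A}, so |N(S)| = 1 < |S| = 2.
No single vertex violates Hall's condition since each has at least one neighbour, so 2 is the minimum.

2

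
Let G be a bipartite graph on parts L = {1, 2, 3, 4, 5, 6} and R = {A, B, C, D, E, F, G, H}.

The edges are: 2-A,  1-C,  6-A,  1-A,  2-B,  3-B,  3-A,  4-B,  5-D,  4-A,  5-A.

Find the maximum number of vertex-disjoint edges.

4

A valid assignment of size 4: 1→C, 2→A, 3→B, 5→D.
The set {2, 3, 4, 6} has only 2 neighbours ({A, B}), so by Hall's theorem at most 4 of the 6 left vertices can be matched.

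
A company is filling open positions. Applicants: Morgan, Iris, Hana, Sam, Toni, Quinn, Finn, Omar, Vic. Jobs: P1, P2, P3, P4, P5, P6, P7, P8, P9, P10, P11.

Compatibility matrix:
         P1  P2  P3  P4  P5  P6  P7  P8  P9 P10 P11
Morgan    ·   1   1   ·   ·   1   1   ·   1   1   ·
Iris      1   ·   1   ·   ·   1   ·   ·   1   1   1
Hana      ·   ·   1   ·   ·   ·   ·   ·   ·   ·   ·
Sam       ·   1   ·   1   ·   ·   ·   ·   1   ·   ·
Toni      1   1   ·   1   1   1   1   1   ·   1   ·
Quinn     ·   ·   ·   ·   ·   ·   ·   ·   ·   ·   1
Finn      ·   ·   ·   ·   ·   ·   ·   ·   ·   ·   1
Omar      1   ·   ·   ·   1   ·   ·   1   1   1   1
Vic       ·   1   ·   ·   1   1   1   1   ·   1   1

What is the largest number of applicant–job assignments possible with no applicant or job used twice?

8

One maximum matching: Morgan-P7, Iris-P10, Hana-P3, Sam-P9, Toni-P1, Quinn-P11, Omar-P8, Vic-P2.
The set {Quinn, Finn} has only 1 neighbour ({P11}), so by Hall's theorem at most 8 of the 9 applicants can be matched.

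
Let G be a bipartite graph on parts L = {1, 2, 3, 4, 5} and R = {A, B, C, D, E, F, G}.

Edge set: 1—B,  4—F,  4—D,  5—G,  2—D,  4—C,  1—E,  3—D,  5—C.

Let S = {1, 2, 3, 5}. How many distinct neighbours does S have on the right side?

5

The union of neighbours of {1, 2, 3, 5} is {B, C, D, E, G}, which has 5 elements.
Since |N(S)| = 5 ≥ |S| = 4, Hall's condition holds for this subset.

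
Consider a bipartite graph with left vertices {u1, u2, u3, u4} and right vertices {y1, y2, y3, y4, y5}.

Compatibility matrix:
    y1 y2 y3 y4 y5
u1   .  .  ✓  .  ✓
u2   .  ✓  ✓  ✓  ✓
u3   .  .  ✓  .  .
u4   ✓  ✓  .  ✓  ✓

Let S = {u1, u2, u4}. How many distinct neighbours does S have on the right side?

The union of neighbours of {u1, u2, u4} is {y1, y2, y3, y4, y5}, which has 5 elements.
Since |N(S)| = 5 ≥ |S| = 3, Hall's condition holds for this subset.

5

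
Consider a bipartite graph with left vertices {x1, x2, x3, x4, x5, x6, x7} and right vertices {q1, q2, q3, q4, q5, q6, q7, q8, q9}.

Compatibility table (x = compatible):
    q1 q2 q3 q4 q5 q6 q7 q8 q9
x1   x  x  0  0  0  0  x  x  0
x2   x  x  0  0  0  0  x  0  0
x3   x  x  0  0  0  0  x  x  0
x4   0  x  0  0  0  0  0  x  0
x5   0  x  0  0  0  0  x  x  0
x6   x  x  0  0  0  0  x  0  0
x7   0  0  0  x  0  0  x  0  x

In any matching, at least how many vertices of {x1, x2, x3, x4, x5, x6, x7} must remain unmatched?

2

A valid assignment of size 5: x1-q7, x2-q1, x3-q2, x4-q8, x7-q9.
The set {x1, x2, x3, x4, x5, x6} has only 4 neighbours ({q1, q2, q7, q8}), so by Hall's theorem at most 5 of the 7 left vertices can be matched.
That matches 5 of the 7, leaving 2 unmatched; no matching can do better.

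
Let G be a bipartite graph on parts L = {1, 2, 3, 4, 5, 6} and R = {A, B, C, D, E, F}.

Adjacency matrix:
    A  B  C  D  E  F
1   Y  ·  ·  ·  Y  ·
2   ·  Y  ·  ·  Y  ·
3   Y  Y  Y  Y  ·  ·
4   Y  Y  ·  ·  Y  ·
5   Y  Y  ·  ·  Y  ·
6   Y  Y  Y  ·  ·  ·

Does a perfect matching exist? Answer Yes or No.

No

The set {1, 2, 4, 5} has only 3 neighbours ({A, B, E}), so by Hall's theorem at most 5 of the 6 left vertices can be matched.
Hence no matching covers every left vertex.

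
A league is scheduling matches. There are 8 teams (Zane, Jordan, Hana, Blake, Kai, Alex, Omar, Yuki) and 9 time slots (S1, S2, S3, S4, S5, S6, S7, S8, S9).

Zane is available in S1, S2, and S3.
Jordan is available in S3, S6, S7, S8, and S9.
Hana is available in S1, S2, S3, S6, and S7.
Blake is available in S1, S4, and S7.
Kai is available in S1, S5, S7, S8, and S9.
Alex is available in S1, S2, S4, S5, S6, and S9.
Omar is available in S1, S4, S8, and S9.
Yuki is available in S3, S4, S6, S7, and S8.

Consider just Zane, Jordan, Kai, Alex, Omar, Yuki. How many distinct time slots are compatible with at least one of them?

9

The union of neighbours of {Zane, Jordan, Kai, Alex, Omar, Yuki} is {S1, S2, S3, S4, S5, S6, S7, S8, S9}, which has 9 elements.
Since |N(S)| = 9 ≥ |S| = 6, Hall's condition holds for this subset.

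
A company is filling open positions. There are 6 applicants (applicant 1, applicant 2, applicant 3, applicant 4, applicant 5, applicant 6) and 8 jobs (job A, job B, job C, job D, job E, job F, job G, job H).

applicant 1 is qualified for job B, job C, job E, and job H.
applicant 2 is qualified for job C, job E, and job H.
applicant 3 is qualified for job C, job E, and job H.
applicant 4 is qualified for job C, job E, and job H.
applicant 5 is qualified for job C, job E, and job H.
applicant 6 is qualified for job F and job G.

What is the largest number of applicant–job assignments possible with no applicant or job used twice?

5

A valid assignment of size 5: applicant 1→job B, applicant 2→job C, applicant 3→job E, applicant 4→job H, applicant 6→job G.
The set {applicant 2, applicant 3, applicant 4, applicant 5} has only 3 neighbours ({job C, job E, job H}), so by Hall's theorem at most 5 of the 6 applicants can be matched.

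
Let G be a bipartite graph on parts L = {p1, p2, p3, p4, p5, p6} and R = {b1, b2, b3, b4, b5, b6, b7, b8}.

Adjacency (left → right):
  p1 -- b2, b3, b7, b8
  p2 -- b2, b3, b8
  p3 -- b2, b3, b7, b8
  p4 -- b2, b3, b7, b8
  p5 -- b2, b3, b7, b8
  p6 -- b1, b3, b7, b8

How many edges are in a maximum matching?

One maximum matching: p1→b7, p2→b2, p3→b8, p4→b3, p6→b1.
The set {p1, p2, p3, p4, p5} has only 4 neighbours ({b2, b3, b7, b8}), so by Hall's theorem at most 5 of the 6 left vertices can be matched.

5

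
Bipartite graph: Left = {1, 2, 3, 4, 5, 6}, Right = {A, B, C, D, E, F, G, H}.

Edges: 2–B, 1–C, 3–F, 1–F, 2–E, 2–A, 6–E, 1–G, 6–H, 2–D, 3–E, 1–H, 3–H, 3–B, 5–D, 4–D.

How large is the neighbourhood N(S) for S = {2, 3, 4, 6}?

6

The union of neighbours of {2, 3, 4, 6} is {A, B, D, E, F, H}, which has 6 elements.
Since |N(S)| = 6 ≥ |S| = 4, Hall's condition holds for this subset.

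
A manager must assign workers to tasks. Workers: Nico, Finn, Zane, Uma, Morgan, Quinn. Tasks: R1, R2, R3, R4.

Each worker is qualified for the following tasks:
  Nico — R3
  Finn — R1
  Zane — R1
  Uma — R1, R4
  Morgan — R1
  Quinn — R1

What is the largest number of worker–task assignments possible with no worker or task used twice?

One maximum matching: Nico–R3, Finn–R1, Uma–R4.
The set {Finn, Zane, Morgan, Quinn} has only 1 neighbour ({R1}), so by Hall's theorem at most 3 of the 6 workers can be matched.

3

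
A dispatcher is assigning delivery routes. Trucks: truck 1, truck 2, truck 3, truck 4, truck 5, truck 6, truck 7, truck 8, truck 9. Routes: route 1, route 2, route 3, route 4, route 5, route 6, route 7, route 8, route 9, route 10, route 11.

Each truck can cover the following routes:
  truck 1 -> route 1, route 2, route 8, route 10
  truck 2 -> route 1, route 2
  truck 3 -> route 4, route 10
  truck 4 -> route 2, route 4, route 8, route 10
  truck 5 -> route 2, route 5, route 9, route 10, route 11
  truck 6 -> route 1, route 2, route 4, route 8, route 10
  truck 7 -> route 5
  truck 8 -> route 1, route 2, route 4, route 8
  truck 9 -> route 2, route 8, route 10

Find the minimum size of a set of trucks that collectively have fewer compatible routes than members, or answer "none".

6

Take S = {truck 1, truck 2, truck 3, truck 4, truck 6, truck 8}. Its neighbourhood is {route 1, route 2, route 4, route 8, route 10}, so |N(S)| = 5 < |S| = 6.
Every subset of size less than 6 has at least as many neighbours as members, so 6 is the minimum.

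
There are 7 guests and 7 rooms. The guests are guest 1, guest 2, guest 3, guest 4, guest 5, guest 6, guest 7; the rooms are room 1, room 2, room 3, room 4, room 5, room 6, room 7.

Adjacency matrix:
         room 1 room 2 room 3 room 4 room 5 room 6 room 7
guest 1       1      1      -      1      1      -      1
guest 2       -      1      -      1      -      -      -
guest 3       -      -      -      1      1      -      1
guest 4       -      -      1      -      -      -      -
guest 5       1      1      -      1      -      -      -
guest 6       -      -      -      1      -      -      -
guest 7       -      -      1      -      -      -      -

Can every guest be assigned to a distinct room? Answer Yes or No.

The set {guest 4, guest 7} has only 1 neighbour ({room 3}), so by Hall's theorem at most 6 of the 7 guests can be matched.
Hence no matching covers every guest.

No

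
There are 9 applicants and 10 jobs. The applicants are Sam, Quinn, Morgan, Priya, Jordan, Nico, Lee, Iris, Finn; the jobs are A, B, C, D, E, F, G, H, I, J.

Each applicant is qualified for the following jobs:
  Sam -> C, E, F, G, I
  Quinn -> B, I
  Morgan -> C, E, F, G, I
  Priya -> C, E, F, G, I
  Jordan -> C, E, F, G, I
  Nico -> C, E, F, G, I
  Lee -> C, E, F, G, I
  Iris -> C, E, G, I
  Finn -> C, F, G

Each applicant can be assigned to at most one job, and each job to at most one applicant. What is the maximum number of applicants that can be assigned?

For example, pair Sam–C, Quinn–B, Morgan–I, Priya–F, Jordan–E, Nico–G.
The set {Sam, Morgan, Priya, Jordan, Nico, Lee, Iris, Finn} has only 5 neighbours ({C, E, F, G, I}), so by Hall's theorem at most 6 of the 9 applicants can be matched.

6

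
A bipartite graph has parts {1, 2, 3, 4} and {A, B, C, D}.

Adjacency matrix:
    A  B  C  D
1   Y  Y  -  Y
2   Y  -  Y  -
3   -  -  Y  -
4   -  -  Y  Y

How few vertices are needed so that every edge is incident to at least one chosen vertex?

4

The 4 edges 1–B, 2–A, 3–C, 4–D form a matching, so any vertex cover needs at least 4 vertices (one per matched edge).
Conversely {1, 2, 3, 4} meets every edge and has exactly 4 vertices, so 4 is optimal.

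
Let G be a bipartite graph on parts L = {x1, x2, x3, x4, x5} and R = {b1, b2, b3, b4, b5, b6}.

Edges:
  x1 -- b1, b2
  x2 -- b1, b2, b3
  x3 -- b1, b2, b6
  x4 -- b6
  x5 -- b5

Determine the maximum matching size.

A valid assignment of size 5: x1→b1, x2→b3, x3→b2, x4→b6, x5→b5.
This saturates every left vertex, so 5 is the maximum.

5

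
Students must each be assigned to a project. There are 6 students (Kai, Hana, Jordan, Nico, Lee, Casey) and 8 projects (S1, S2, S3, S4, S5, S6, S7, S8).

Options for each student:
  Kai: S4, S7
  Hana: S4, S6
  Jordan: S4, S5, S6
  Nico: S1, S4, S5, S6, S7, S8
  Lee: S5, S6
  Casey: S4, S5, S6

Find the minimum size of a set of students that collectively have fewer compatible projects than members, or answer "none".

4

Take S = {Hana, Jordan, Lee, Casey}. Its neighbourhood is {S4, S5, S6}, so |N(S)| = 3 < |S| = 4.
Every subset of size less than 4 has at least as many neighbours as members, so 4 is the minimum.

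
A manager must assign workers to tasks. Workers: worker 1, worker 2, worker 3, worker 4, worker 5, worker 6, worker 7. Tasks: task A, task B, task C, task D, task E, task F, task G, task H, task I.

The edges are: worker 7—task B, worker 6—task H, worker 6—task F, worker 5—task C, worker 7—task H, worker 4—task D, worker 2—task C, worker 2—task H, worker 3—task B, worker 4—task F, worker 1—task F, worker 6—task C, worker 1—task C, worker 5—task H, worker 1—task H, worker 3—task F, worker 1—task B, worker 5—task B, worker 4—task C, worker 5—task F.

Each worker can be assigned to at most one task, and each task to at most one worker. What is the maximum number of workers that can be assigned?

A valid assignment of size 5: worker 1-task H, worker 2-task C, worker 3-task B, worker 4-task D, worker 5-task F.
The set {worker 1, worker 2, worker 3, worker 5, worker 6, worker 7} has only 4 neighbours ({task B, task C, task F, task H}), so by Hall's theorem at most 5 of the 7 workers can be matched.

5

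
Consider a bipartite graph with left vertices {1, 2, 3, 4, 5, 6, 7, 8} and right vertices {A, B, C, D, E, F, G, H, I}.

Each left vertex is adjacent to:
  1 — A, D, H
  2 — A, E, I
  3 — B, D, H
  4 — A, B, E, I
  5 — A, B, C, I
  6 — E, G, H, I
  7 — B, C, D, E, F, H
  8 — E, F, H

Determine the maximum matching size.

For example, pair 1-D, 2-E, 3-B, 4-A, 5-I, 6-G, 7-F, 8-H.
This saturates every left vertex, so 8 is the maximum.

8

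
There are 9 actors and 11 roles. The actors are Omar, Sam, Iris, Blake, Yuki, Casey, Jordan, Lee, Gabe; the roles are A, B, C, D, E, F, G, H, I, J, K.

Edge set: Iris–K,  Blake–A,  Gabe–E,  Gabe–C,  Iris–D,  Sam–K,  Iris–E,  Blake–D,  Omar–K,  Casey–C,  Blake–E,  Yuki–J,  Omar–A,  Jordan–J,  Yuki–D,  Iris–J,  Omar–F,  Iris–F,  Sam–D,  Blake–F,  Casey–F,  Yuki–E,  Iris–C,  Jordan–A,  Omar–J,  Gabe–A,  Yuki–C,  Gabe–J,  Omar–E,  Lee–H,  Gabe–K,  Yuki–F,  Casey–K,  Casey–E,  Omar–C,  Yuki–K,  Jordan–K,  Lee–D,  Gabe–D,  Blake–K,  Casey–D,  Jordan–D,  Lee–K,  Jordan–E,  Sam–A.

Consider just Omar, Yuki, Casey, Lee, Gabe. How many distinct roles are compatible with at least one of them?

The union of neighbours of {Omar, Yuki, Casey, Lee, Gabe} is {A, C, D, E, F, H, J, K}, which has 8 elements.
Since |N(S)| = 8 ≥ |S| = 5, Hall's condition holds for this subset.

8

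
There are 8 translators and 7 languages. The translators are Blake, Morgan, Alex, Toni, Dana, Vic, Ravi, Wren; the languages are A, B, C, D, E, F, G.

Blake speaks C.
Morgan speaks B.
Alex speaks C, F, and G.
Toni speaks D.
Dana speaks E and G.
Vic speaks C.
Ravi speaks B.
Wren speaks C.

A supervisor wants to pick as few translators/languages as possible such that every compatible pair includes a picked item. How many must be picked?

The 5 edges Blake–C, Morgan–B, Alex–F, Toni–D, Dana–E form a matching, so any vertex cover needs at least 5 vertices (one per matched edge).
Conversely {Alex, Toni, Dana, B, C} meets every edge and has exactly 5 vertices, so 5 is optimal.

5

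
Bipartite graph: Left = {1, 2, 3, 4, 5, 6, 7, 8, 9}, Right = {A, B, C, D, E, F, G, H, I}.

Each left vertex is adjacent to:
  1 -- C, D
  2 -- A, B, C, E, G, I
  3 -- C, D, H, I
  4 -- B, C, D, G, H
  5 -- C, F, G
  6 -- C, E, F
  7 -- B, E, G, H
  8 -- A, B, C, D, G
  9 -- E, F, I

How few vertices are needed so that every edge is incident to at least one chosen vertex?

9

The 9 edges 1–D, 2–I, 3–H, 4–G, 5–F, 6–C, 7–B, 8–A, 9–E form a matching, so any vertex cover needs at least 9 vertices (one per matched edge).
Conversely {1, 2, 3, 4, 5, 6, 7, 8, 9} meets every edge and has exactly 9 vertices, so 9 is optimal.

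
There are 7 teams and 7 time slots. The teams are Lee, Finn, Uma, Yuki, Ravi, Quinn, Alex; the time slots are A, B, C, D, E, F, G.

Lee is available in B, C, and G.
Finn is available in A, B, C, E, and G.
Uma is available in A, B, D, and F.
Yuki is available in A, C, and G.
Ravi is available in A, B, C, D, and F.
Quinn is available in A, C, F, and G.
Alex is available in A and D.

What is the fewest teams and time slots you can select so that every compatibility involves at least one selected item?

7

{Lee, Finn, Uma, Yuki, Ravi, Quinn, Alex} is a vertex cover of size 7: every edge has an endpoint in this set.
No smaller cover exists because Lee–C, Finn–E, Uma–B, Yuki–G, Ravi–A, Quinn–F, Alex–D is a matching of size 7, and a cover must include an endpoint of each of these disjoint edges (König's theorem).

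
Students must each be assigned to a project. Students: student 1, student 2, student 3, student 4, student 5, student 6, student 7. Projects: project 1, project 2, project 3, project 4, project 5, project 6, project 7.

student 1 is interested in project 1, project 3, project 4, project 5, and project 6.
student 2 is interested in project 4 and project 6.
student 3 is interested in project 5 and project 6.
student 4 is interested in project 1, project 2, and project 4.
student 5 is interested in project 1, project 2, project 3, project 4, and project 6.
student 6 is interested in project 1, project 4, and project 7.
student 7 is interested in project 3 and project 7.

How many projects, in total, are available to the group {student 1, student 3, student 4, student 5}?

The union of neighbours of {student 1, student 3, student 4, student 5} is {project 1, project 2, project 3, project 4, project 5, project 6}, which has 6 elements.
Since |N(S)| = 6 ≥ |S| = 4, Hall's condition holds for this subset.

6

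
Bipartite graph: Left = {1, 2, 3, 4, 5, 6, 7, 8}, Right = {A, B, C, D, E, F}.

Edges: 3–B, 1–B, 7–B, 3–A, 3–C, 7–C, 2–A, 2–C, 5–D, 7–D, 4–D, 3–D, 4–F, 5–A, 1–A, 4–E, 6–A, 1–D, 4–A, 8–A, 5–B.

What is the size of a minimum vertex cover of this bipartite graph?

5

{4, A, B, C, D} is a vertex cover of size 5: every edge has an endpoint in this set.
No smaller cover exists because 1–D, 2–A, 3–C, 4–E, 5–B is a matching of size 5, and a cover must include an endpoint of each of these disjoint edges (König's theorem).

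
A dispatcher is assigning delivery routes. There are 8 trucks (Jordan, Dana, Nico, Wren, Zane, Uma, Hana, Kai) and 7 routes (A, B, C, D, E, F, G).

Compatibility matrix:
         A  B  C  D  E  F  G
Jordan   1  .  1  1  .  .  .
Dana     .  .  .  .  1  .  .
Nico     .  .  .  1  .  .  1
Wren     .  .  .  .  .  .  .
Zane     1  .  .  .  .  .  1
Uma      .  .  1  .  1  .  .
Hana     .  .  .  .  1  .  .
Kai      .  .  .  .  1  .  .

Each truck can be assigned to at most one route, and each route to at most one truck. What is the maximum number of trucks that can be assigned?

For example, pair Jordan→D, Dana→E, Nico→G, Zane→A, Uma→C.
The set {Dana, Wren, Hana, Kai} has only 1 neighbour ({E}), so by Hall's theorem at most 5 of the 8 trucks can be matched.

5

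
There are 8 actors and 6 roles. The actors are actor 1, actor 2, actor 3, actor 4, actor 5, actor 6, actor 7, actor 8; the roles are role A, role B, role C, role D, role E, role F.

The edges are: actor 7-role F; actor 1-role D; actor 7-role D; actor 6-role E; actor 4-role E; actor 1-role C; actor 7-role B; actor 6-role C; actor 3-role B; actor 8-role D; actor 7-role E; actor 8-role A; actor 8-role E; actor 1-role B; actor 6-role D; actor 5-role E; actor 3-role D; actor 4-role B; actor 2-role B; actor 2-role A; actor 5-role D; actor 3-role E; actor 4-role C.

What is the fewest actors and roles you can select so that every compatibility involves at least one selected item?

The 6 edges actor 1–role C, actor 2–role A, actor 3–role E, actor 4–role B, actor 5–role D, actor 7–role F form a matching, so any vertex cover needs at least 6 vertices (one per matched edge).
Conversely {actor 7, role A, role B, role C, role D, role E} meets every edge and has exactly 6 vertices, so 6 is optimal.

6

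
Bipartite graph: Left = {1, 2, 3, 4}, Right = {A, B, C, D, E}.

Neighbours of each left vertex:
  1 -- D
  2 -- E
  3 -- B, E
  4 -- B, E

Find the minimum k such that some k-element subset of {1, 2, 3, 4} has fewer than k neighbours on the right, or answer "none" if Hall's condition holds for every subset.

Take S = {2, 3, 4}. Its neighbourhood is {B, E}, so |N(S)| = 2 < |S| = 3.
Every subset of size less than 3 has at least as many neighbours as members, so 3 is the minimum.

3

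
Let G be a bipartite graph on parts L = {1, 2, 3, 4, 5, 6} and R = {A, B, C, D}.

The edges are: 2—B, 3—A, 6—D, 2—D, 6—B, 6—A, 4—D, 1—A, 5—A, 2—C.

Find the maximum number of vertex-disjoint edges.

4

A valid assignment of size 4: 1-A, 2-C, 4-D, 6-B.
The set {1, 3, 5} has only 1 neighbour ({A}), so by Hall's theorem at most 4 of the 6 left vertices can be matched.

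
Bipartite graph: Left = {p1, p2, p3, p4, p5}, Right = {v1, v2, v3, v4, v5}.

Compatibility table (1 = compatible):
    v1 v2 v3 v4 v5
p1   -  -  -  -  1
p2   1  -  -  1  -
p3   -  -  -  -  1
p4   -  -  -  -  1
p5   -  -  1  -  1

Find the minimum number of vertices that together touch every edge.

3

{p2, p5, v5} is a vertex cover of size 3: every edge has an endpoint in this set.
No smaller cover exists because p1–v5, p2–v1, p5–v3 is a matching of size 3, and a cover must include an endpoint of each of these disjoint edges (König's theorem).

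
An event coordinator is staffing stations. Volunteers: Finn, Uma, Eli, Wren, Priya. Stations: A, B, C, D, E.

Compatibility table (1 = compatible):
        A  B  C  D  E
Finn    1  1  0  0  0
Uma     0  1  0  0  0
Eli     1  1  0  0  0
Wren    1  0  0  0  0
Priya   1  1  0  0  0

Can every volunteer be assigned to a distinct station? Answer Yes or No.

The set {Finn, Uma, Eli, Wren, Priya} has only 2 neighbours ({A, B}), so by Hall's theorem at most 2 of the 5 volunteers can be matched.
Hence no matching covers every volunteer.

No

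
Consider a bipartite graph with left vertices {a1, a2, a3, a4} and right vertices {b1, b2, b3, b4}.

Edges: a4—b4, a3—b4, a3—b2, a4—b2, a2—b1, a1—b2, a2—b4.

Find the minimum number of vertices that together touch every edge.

3

A maximum matching has 3 edges (e.g. a1–b2, a2–b1, a3–b4).
By König's theorem the minimum vertex cover has the same size. One such cover is {a2, b2, b4}.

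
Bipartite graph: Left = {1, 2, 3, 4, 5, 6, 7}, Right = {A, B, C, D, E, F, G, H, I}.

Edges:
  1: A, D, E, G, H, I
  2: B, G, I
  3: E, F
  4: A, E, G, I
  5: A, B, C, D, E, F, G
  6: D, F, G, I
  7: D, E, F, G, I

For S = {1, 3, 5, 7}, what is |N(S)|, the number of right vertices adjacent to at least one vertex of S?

9

The union of neighbours of {1, 3, 5, 7} is {A, B, C, D, E, F, G, H, I}, which has 9 elements.
Since |N(S)| = 9 ≥ |S| = 4, Hall's condition holds for this subset.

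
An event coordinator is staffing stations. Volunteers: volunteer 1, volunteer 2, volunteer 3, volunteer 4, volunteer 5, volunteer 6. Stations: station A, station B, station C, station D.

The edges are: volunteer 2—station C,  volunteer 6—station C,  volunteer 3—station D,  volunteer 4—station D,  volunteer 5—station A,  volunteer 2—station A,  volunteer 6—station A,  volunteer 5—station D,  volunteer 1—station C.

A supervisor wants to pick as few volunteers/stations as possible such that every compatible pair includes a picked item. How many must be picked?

3

{station A, station C, station D} is a vertex cover of size 3: every edge has an endpoint in this set.
No smaller cover exists because volunteer 1–station C, volunteer 2–station A, volunteer 3–station D is a matching of size 3, and a cover must include an endpoint of each of these disjoint edges (König's theorem).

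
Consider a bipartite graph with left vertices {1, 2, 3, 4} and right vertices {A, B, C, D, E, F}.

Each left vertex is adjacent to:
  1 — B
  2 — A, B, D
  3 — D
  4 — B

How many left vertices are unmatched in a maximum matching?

One maximum matching: 1-B, 2-A, 3-D.
The set {1, 4} has only 1 neighbour ({B}), so by Hall's theorem at most 3 of the 4 left vertices can be matched.
That matches 3 of the 4, leaving 1 unmatched; no matching can do better.

1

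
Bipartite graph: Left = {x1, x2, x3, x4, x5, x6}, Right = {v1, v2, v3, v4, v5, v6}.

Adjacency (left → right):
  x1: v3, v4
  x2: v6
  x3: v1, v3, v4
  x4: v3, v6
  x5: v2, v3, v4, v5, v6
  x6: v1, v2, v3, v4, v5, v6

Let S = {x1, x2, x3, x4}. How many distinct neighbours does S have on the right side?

The union of neighbours of {x1, x2, x3, x4} is {v1, v3, v4, v6}, which has 4 elements.
Since |N(S)| = 4 ≥ |S| = 4, Hall's condition holds for this subset.

4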